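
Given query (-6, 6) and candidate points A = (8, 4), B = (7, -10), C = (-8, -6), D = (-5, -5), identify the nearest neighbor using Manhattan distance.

Distances: d(A) = 16, d(B) = 29, d(C) = 14, d(D) = 12. Nearest: D = (-5, -5) with distance 12.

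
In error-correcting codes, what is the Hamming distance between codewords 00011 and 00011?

Differing positions: none. Hamming distance = 0.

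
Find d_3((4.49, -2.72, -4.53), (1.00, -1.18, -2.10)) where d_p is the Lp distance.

(Σ|x_i - y_i|^3)^(1/3) = (|4.49 - 1|^3 + |-2.72 - (-1.18)|^3 + |-4.53 - (-2.1)|^3)^(1/3)
= (3.49^3 + 1.54^3 + 2.43^3)^(1/3) ≈ (42.5085 + 3.6523 + 14.3489)^(1/3) = (60.5097)^(1/3) ≈ 3.9259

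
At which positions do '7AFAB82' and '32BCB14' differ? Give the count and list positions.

Differing positions: 1, 2, 3, 4, 6, 7. Hamming distance = 6.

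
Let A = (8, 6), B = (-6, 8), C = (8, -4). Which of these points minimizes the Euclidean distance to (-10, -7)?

Distances: d(A) ≈ 22.2036, d(B) ≈ 15.5242, d(C) ≈ 18.2483. Nearest: B = (-6, 8) with distance 15.5242.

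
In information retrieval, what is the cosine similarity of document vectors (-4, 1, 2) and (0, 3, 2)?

With u = (-4, 1, 2), v = (0, 3, 2):
u·v = (-4)·0 + 1·3 + 2·2 = 0 + 3 + 4 = 7.
|u| = √((-4)² + 1² + 2²) = √21, |v| = √(0² + 3² + 2²) = √13, so |u||v| = √(21·13) = √273.
cos θ = (u·v)/(|u||v|) = 7/√273 ≈ 0.4237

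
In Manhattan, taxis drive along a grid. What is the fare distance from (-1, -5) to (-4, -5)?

Σ|x_i - y_i| = |-1 - (-4)| + |-5 - (-5)| = 3 + 0 = 3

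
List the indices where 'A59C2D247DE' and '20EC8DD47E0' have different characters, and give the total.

Differing positions: 1, 2, 3, 5, 7, 10, 11. Hamming distance = 7.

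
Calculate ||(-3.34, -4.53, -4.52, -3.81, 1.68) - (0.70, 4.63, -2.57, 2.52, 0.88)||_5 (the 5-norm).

(Σ|x_i - y_i|^5)^(1/5) = (|-3.34 - 0.7|^5 + |-4.53 - 4.63|^5 + |-4.52 - (-2.57)|^5 + |-3.81 - 2.52|^5 + |1.68 - 0.88|^5)^(1/5)
= (4.04^5 + 9.16^5 + 1.95^5 + 6.33^5 + 0.8^5)^(1/5) ≈ (1076.2343 + 64487.7714 + 28.1951 + 10162.921 + 0.3277)^(1/5) = (75755.4495)^(1/5) ≈ 9.4598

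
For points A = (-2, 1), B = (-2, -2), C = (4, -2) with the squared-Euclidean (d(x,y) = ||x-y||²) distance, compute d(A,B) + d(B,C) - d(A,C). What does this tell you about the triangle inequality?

d(A,B) = 0² + 3² = 9, d(B,C) = 6² + 0² = 36, d(A,C) = 6² + 3² = 45.
d(A,B) + d(B,C) - d(A,C) = 9 + 36 - 45 = 45 - 45 = 0. This is ≥ 0, so the triangle inequality holds for these points.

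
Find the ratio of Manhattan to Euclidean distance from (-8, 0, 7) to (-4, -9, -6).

L1 = |-8 - (-4)| + |0 - (-9)| + |7 - (-6)| = 4 + 9 + 13 = 26
L2 = √(4² + 9² + 13²) = √266 ≈ 16.3095
L1 ≥ L2 always (equality iff movement is along one axis); L1 > L2 here.
Ratio L1/L2 = 26/√266 ≈ 1.5942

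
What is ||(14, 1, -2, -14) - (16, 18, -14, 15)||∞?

max(|x_i - y_i|) = max(|14 - 16|, |1 - 18|, |-2 - (-14)|, |-14 - 15|) = max(2, 17, 12, 29) = 29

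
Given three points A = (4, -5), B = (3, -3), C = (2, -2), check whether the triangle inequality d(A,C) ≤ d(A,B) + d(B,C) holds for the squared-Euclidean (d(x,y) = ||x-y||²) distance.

d(A,B) = 1² + 2² = 5, d(B,C) = 1² + 1² = 2, d(A,C) = 2² + 3² = 13.
d(A,C) = 13 > 5 + 2 = 7. Triangle inequality is VIOLATED. (Squared-Euclidean is not a metric — this is a counterexample.)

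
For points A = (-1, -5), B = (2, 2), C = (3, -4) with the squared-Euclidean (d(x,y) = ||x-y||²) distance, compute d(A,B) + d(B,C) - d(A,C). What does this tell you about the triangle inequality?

d(A,B) = 3² + 7² = 58, d(B,C) = 1² + 6² = 37, d(A,C) = 4² + 1² = 17.
d(A,B) + d(B,C) - d(A,C) = 58 + 37 - 17 = 95 - 17 = 78. This is ≥ 0, so the triangle inequality holds for these points.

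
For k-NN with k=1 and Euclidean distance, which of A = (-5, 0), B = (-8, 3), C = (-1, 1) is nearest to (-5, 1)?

Distances: d(A) = 1, d(B) ≈ 3.6056, d(C) = 4. Nearest: A = (-5, 0) with distance 1.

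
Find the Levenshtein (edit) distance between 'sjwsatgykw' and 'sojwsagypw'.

Let D[i][j] be the edit distance between the first i characters of 'sjwsatgykw' and the first j characters of 'sojwsagypw', with D[i][0] = i, D[0][j] = j, and D[i][j] = D[i-1][j-1] if the characters match, else 1 + min(D[i-1][j], D[i][j-1], D[i-1][j-1]). Filling the table (rows: prefixes of 'sjwsatgykw', columns: prefixes of 'sojwsagypw'):
     ε  s  o  j  w  s  a  g  y  p  w
  ε  0  1  2  3  4  5  6  7  8  9 10
  s  1  0  1  2  3  4  5  6  7  8  9
  j  2  1  1  1  2  3  4  5  6  7  8
  w  3  2  2  2  1  2  3  4  5  6  7
  s  4  3  3  3  2  1  2  3  4  5  6
  a  5  4  4  4  3  2  1  2  3  4  5
  t  6  5  5  5  4  3  2  2  3  4  5
  g  7  6  6  6  5  4  3  2  3  4  5
  y  8  7  7  7  6  5  4  3  2  3  4
  k  9  8  8  8  7  6  5  4  3  3  4
  w 10  9  9  9  8  7  6  5  4  4  3
The bottom-right entry gives D[10][10] = 3, so no sequence of fewer than 3 edits works. Backtracking through the table gives one optimal edit sequence (3 edits):
  sjwsatgykw → sojwsatgykw (ins o @2)
  sojwsatgykw → sojwsagykw (del t @7)
  sojwsagykw → sojwsagypw (sub k→p @9)
Edit distance = 3.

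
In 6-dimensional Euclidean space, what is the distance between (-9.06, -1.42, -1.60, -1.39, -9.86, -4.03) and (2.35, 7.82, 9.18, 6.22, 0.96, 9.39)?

√(Σ(x_i - y_i)²) = √((-9.06 - 2.35)² + (-1.42 - 7.82)² + (-1.6 - 9.18)² + (-1.39 - 6.22)² + (-9.86 - 0.96)² + (-4.03 - 9.39)²)
= √((-11.41)² + (-9.24)² + (-10.78)² + (-7.61)² + (-10.82)² + (-13.42)²) = √(130.1881 + 85.3776 + 116.2084 + 57.9121 + 117.0724 + 180.0964) = √686.855 ≈ 26.2079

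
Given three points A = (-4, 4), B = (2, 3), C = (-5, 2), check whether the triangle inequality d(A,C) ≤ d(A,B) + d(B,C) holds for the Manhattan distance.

d(A,B) = 6 + 1 = 7, d(B,C) = 7 + 1 = 8, d(A,C) = 1 + 2 = 3.
d(A,C) = 3 ≤ 7 + 8 = 15. Triangle inequality is satisfied.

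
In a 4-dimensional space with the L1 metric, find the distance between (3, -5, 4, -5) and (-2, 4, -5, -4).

Σ|x_i - y_i| = |3 - (-2)| + |-5 - 4| + |4 - (-5)| + |-5 - (-4)| = 5 + 9 + 9 + 1 = 24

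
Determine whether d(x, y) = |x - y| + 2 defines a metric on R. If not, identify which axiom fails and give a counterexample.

No. d fails identity of indiscernibles (specifically d(x,x) = 0): d(-4, -4) = |-4 - (-4)| + 2 = 0 + 2 = 2 ≠ 0.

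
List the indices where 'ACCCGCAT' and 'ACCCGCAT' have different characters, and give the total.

Differing positions: none. Hamming distance = 0.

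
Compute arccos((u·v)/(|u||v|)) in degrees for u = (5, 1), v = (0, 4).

With u = (5, 1), v = (0, 4):
u·v = 5·0 + 1·4 = 0 + 4 = 4.
|u| = √(5² + 1²) = √26, |v| = √(0² + 4²) = √16, so |u||v| = √(26·16) = √416.
cos θ = (u·v)/(|u||v|) = 4/√416 ≈ 0.196116
θ = arccos(0.196116) ≈ 78.69°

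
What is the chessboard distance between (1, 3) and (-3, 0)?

max(|x_i - y_i|) = max(|1 - (-3)|, |3 - 0|) = max(4, 3) = 4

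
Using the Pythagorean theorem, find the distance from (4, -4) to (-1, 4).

√(Σ(x_i - y_i)²) = √((4 - (-1))² + (-4 - 4)²)
= √(5² + (-8)²) = √(25 + 64) = √89 ≈ 9.434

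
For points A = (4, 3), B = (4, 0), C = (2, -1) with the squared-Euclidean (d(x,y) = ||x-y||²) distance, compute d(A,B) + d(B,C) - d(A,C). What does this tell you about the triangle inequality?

d(A,B) = 0² + 3² = 9, d(B,C) = 2² + 1² = 5, d(A,C) = 2² + 4² = 20.
d(A,B) + d(B,C) - d(A,C) = 9 + 5 - 20 = 14 - 20 = -6. This is < 0, so the triangle inequality FAILS for these points (squared-Euclidean is not a metric).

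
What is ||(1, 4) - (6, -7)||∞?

max(|x_i - y_i|) = max(|1 - 6|, |4 - (-7)|) = max(5, 11) = 11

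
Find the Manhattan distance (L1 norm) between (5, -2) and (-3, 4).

Σ|x_i - y_i| = |5 - (-3)| + |-2 - 4| = 8 + 6 = 14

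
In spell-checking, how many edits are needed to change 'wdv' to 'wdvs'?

Let D[i][j] be the edit distance between the first i characters of 'wdv' and the first j characters of 'wdvs', with D[i][0] = i, D[0][j] = j, and D[i][j] = D[i-1][j-1] if the characters match, else 1 + min(D[i-1][j], D[i][j-1], D[i-1][j-1]). Filling the table (rows: prefixes of 'wdv', columns: prefixes of 'wdvs'):
     ε  w  d  v  s
  ε  0  1  2  3  4
  w  1  0  1  2  3
  d  2  1  0  1  2
  v  3  2  1  0  1
The bottom-right entry gives D[3][4] = 1, so no sequence of fewer than 1 edit works. Backtracking through the table gives one optimal edit sequence (1 edit):
  wdv → wdvs (ins s @4)
Edit distance = 1.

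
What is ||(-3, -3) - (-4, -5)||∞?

max(|x_i - y_i|) = max(|-3 - (-4)|, |-3 - (-5)|) = max(1, 2) = 2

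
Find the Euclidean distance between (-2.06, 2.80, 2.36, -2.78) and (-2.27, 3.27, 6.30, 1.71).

√(Σ(x_i - y_i)²) = √((-2.06 - (-2.27))² + (2.8 - 3.27)² + (2.36 - 6.3)² + (-2.78 - 1.71)²)
= √(0.21² + (-0.47)² + (-3.94)² + (-4.49)²) = √(0.0441 + 0.2209 + 15.5236 + 20.1601) = √35.9487 ≈ 5.9957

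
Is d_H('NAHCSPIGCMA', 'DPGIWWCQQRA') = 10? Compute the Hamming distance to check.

Differing positions: 1, 2, 3, 4, 5, 6, 7, 8, 9, 10. Hamming distance = 10, so the claim is true.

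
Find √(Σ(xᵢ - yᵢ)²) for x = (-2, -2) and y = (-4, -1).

√(Σ(x_i - y_i)²) = √((-2 - (-4))² + (-2 - (-1))²)
= √(2² + (-1)²) = √(4 + 1) = √5 ≈ 2.2361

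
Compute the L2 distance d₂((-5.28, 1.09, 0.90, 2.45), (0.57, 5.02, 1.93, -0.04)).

√(Σ(x_i - y_i)²) = √((-5.28 - 0.57)² + (1.09 - 5.02)² + (0.9 - 1.93)² + (2.45 - (-0.04))²)
= √((-5.85)² + (-3.93)² + (-1.03)² + 2.49²) = √(34.2225 + 15.4449 + 1.0609 + 6.2001) = √56.9284 ≈ 7.5451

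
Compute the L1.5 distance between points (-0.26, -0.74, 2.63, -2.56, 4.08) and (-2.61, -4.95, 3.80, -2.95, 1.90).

(Σ|x_i - y_i|^1.5)^(1/1.5) = (|-0.26 - (-2.61)|^1.5 + |-0.74 - (-4.95)|^1.5 + |2.63 - 3.8|^1.5 + |-2.56 - (-2.95)|^1.5 + |4.08 - 1.9|^1.5)^(1/1.5)
= (2.35^1.5 + 4.21^1.5 + 1.17^1.5 + 0.39^1.5 + 2.18^1.5)^(1/1.5) ≈ (3.6025 + 8.6382 + 1.2655 + 0.2436 + 3.2187)^(1/1.5) = (16.9685)^(1/1.5) ≈ 6.6033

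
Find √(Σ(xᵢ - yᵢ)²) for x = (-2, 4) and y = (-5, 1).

√(Σ(x_i - y_i)²) = √((-2 - (-5))² + (4 - 1)²)
= √(3² + 3²) = √(9 + 9) = √18 ≈ 4.2426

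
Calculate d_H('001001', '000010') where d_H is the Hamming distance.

Differing positions: 3, 5, 6. Hamming distance = 3.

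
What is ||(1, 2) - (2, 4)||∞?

max(|x_i - y_i|) = max(|1 - 2|, |2 - 4|) = max(1, 2) = 2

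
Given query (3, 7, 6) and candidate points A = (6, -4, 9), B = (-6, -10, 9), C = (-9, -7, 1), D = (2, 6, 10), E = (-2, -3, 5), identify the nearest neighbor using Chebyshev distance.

Distances: d(A) = 11, d(B) = 17, d(C) = 14, d(D) = 4, d(E) = 10. Nearest: D = (2, 6, 10) with distance 4.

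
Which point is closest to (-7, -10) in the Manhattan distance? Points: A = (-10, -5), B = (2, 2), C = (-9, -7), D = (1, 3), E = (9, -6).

Distances: d(A) = 8, d(B) = 21, d(C) = 5, d(D) = 21, d(E) = 20. Nearest: C = (-9, -7) with distance 5.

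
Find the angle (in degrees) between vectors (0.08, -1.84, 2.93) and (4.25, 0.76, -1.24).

With u = (0.08, -1.84, 2.93), v = (4.25, 0.76, -1.24):
u·v = 0.08·4.25 + (-1.84)·0.76 + 2.93·(-1.24) = 0.34 + (-1.3984) + (-3.6332) = -4.6916.
|u| = √(0.08² + (-1.84)² + 2.93²) = √(0.0064 + 3.3856 + 8.5849) = √11.9769, |v| = √(4.25² + 0.76² + (-1.24)²) = √(18.0625 + 0.5776 + 1.5376) = √20.1777.
cos θ = (u·v)/(|u||v|) = -4.6916/(√11.9769·√20.1777) ≈ -0.301796
θ = arccos(-0.301796) ≈ 107.57°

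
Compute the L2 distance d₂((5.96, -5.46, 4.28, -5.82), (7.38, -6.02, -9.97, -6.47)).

√(Σ(x_i - y_i)²) = √((5.96 - 7.38)² + (-5.46 - (-6.02))² + (4.28 - (-9.97))² + (-5.82 - (-6.47))²)
= √((-1.42)² + 0.56² + 14.25² + 0.65²) = √(2.0164 + 0.3136 + 203.0625 + 0.4225) = √205.815 ≈ 14.3463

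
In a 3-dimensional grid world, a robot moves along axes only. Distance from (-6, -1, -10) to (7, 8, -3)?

Σ|x_i - y_i| = |-6 - 7| + |-1 - 8| + |-10 - (-3)| = 13 + 9 + 7 = 29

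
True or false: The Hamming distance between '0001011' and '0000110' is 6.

Differing positions: 4, 5, 7. Hamming distance = 3, so the claim that d_H = 6 is false.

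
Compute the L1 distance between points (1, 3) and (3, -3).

Σ|x_i - y_i| = |1 - 3| + |3 - (-3)| = 2 + 6 = 8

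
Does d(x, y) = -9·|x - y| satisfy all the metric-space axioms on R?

No. With c = -9 < 0, d fails non-negativity: d(3, 7) = -9·|3 - 7| = -9·4 = -36 < 0.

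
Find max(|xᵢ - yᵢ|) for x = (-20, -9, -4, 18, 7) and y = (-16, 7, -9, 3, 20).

max(|x_i - y_i|) = max(|-20 - (-16)|, |-9 - 7|, |-4 - (-9)|, |18 - 3|, |7 - 20|) = max(4, 16, 5, 15, 13) = 16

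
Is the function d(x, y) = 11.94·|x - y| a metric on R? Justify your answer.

Yes. Since |x - y| is a metric on R and 11.94 > 0, the positive scalar multiple 11.94·|x - y| is also a metric: scaling by a positive constant preserves non-negativity, identity (d=0 ⟺ |x-y|=0 ⟺ x=y), symmetry, and the triangle inequality.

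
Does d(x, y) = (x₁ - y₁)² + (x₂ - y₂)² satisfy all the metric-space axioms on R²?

No. The squared Euclidean distance fails the triangle inequality. Counterexample: x = (0, 0), y = (3, 5), z = (6, 10). d(x,z) = 6² + 10² = 136, but d(x,y) + d(y,z) = (3² + 5²) + (3² + 5²) = 34 + 34 = 68. Since 136 > 68, the triangle inequality is violated. (Note: √d, the ordinary Euclidean distance, IS a metric.)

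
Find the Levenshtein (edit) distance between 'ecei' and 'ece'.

Let D[i][j] be the edit distance between the first i characters of 'ecei' and the first j characters of 'ece', with D[i][0] = i, D[0][j] = j, and D[i][j] = D[i-1][j-1] if the characters match, else 1 + min(D[i-1][j], D[i][j-1], D[i-1][j-1]). Filling the table (rows: prefixes of 'ecei', columns: prefixes of 'ece'):
     ε  e  c  e
  ε  0  1  2  3
  e  1  0  1  2
  c  2  1  0  1
  e  3  2  1  0
  i  4  3  2  1
The bottom-right entry gives D[4][3] = 1, so no sequence of fewer than 1 edit works. Backtracking through the table gives one optimal edit sequence (1 edit):
  ecei → ece (del i @4)
Edit distance = 1.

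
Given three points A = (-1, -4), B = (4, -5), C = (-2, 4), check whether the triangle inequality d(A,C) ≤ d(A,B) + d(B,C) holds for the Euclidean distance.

d(A,B) = √(5² + 1²) = √26 ≈ 5.099, d(B,C) = √(6² + 9²) = √117 ≈ 10.8167, d(A,C) = √(1² + 8²) = √65 ≈ 8.0623.
d(A,C) ≈ 8.0623 ≤ 5.099 + 10.8167 = 15.9157. Triangle inequality is satisfied.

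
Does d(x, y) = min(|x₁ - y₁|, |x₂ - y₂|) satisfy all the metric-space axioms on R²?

No. d fails identity of indiscernibles: take x = (2, 0) and y = (2, 5). Then d(x,y) = min(|2 - 2|, |0 - 5|) = min(0, 5) = 0, yet x ≠ y.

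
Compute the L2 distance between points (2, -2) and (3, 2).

(Σ|x_i - y_i|^2)^(1/2) = (|2 - 3|^2 + |-2 - 2|^2)^(1/2)
= (1^2 + 4^2)^(1/2) = (1 + 16)^(1/2) = (17)^(1/2) ≈ 4.1231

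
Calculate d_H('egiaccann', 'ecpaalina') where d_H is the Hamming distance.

Differing positions: 2, 3, 5, 6, 7, 9. Hamming distance = 6.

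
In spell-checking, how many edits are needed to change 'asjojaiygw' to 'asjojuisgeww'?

Let D[i][j] be the edit distance between the first i characters of 'asjojaiygw' and the first j characters of 'asjojuisgeww', with D[i][0] = i, D[0][j] = j, and D[i][j] = D[i-1][j-1] if the characters match, else 1 + min(D[i-1][j], D[i][j-1], D[i-1][j-1]). Filling the table (rows: prefixes of 'asjojaiygw', columns: prefixes of 'asjojuisgeww'):
     ε  a  s  j  o  j  u  i  s  g  e  w  w
  ε  0  1  2  3  4  5  6  7  8  9 10 11 12
  a  1  0  1  2  3  4  5  6  7  8  9 10 11
  s  2  1  0  1  2  3  4  5  6  7  8  9 10
  j  3  2  1  0  1  2  3  4  5  6  7  8  9
  o  4  3  2  1  0  1  2  3  4  5  6  7  8
  j  5  4  3  2  1  0  1  2  3  4  5  6  7
  a  6  5  4  3  2  1  1  2  3  4  5  6  7
  i  7  6  5  4  3  2  2  1  2  3  4  5  6
  y  8  7  6  5  4  3  3  2  2  3  4  5  6
  g  9  8  7  6  5  4  4  3  3  2  3  4  5
  w 10  9  8  7  6  5  5  4  4  3  3  3  4
The bottom-right entry gives D[10][12] = 4, so no sequence of fewer than 4 edits works. Backtracking through the table gives one optimal edit sequence (4 edits):
  asjojaiygw → asjojuiygw (sub a→u @6)
  asjojuiygw → asjojuisgw (sub y→s @8)
  asjojuisgw → asjojuisgew (ins e @10)
  asjojuisgew → asjojuisgeww (ins w @11)
Edit distance = 4.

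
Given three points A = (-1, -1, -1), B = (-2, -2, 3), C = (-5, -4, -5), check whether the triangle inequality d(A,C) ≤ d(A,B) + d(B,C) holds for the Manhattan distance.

d(A,B) = 1 + 1 + 4 = 6, d(B,C) = 3 + 2 + 8 = 13, d(A,C) = 4 + 3 + 4 = 11.
d(A,C) = 11 ≤ 6 + 13 = 19. Triangle inequality is satisfied.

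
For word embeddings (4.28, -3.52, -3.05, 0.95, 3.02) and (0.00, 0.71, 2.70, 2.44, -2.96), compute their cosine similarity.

With u = (4.28, -3.52, -3.05, 0.95, 3.02), v = (0.00, 0.71, 2.70, 2.44, -2.96):
u·v = 4.28·0 + (-3.52)·0.71 + (-3.05)·2.7 + 0.95·2.44 + 3.02·(-2.96) = 0 + (-2.4992) + (-8.235) + 2.318 + (-8.9392) = -17.3554.
|u| = √(4.28² + (-3.52)² + (-3.05)² + 0.95² + 3.02²) = √(18.3184 + 12.3904 + 9.3025 + 0.9025 + 9.1204) = √50.0342, |v| = √(0² + 0.71² + 2.7² + 2.44² + (-2.96)²) = √(0 + 0.5041 + 7.29 + 5.9536 + 8.7616) = √22.5093.
cos θ = (u·v)/(|u||v|) = -17.3554/(√50.0342·√22.5093) ≈ -0.5172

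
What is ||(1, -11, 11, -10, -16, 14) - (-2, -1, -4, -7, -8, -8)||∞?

max(|x_i - y_i|) = max(|1 - (-2)|, |-11 - (-1)|, |11 - (-4)|, |-10 - (-7)|, |-16 - (-8)|, |14 - (-8)|) = max(3, 10, 15, 3, 8, 22) = 22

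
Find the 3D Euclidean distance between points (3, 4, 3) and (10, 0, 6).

√(Σ(x_i - y_i)²) = √((3 - 10)² + (4 - 0)² + (3 - 6)²)
= √((-7)² + 4² + (-3)²) = √(49 + 16 + 9) = √74 ≈ 8.6023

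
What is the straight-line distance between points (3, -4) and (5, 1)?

√(Σ(x_i - y_i)²) = √((3 - 5)² + (-4 - 1)²)
= √((-2)² + (-5)²) = √(4 + 25) = √29 ≈ 5.3852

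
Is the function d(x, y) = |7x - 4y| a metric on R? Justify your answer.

No. d fails symmetry: d(7, 6) = |7·7 - 4·6| = |25| = 25, but d(6, 7) = |7·6 - 4·7| = |14| = 14. Since 25 ≠ 14, d(x,y) ≠ d(y,x) in general.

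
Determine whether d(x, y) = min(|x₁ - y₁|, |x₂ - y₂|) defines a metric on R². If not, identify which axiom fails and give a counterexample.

No. d fails identity of indiscernibles: take x = (4, 0) and y = (4, 2). Then d(x,y) = min(|4 - 4|, |0 - 2|) = min(0, 2) = 0, yet x ≠ y.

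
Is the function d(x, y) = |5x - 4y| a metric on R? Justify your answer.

No. d fails symmetry: d(3, 7) = |5·3 - 4·7| = |-13| = 13, but d(7, 3) = |5·7 - 4·3| = |23| = 23. Since 13 ≠ 23, d(x,y) ≠ d(y,x) in general.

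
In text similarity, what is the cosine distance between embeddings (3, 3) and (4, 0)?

With u = (3, 3), v = (4, 0):
u·v = 3·4 + 3·0 = 12 + 0 = 12.
|u| = √(3² + 3²) = √18, |v| = √(4² + 0²) = √16, so |u||v| = √(18·16) = √288.
cos θ = (u·v)/(|u||v|) = 12/√288 ≈ 0.7071
Cosine distance = 1 - cos θ ≈ 1 - 0.7071 = 0.2929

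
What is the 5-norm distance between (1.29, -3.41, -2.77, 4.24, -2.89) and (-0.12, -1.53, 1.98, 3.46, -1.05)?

(Σ|x_i - y_i|^5)^(1/5) = (|1.29 - (-0.12)|^5 + |-3.41 - (-1.53)|^5 + |-2.77 - 1.98|^5 + |4.24 - 3.46|^5 + |-2.89 - (-1.05)|^5)^(1/5)
= (1.41^5 + 1.88^5 + 4.75^5 + 0.78^5 + 1.84^5)^(1/5) ≈ (5.5731 + 23.4849 + 2418.0654 + 0.2887 + 21.0906)^(1/5) = (2468.5027)^(1/5) ≈ 4.7697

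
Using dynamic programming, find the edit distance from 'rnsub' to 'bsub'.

Let D[i][j] be the edit distance between the first i characters of 'rnsub' and the first j characters of 'bsub', with D[i][0] = i, D[0][j] = j, and D[i][j] = D[i-1][j-1] if the characters match, else 1 + min(D[i-1][j], D[i][j-1], D[i-1][j-1]). Filling the table (rows: prefixes of 'rnsub', columns: prefixes of 'bsub'):
     ε  b  s  u  b
  ε  0  1  2  3  4
  r  1  1  2  3  4
  n  2  2  2  3  4
  s  3  3  2  3  4
  u  4  4  3  2  3
  b  5  4  4  3  2
The bottom-right entry gives D[5][4] = 2, so no sequence of fewer than 2 edits works. Backtracking through the table gives one optimal edit sequence (2 edits):
  rnsub → nsub (del r @1)
  nsub → bsub (sub n→b @1)
Edit distance = 2.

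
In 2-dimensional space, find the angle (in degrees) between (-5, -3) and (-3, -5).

With u = (-5, -3), v = (-3, -5):
u·v = (-5)·(-3) + (-3)·(-5) = 15 + 15 = 30.
|u| = √((-5)² + (-3)²) = √34, |v| = √((-3)² + (-5)²) = √34, so |u||v| = √(34·34) = √1156 = 34.
cos θ = (u·v)/(|u||v|) = 30/34 ≈ 0.882353
θ = arccos(0.882353) ≈ 28.07°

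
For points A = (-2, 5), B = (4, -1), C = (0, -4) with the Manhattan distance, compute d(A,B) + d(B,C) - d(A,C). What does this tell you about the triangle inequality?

d(A,B) = 6 + 6 = 12, d(B,C) = 4 + 3 = 7, d(A,C) = 2 + 9 = 11.
d(A,B) + d(B,C) - d(A,C) = 12 + 7 - 11 = 19 - 11 = 8. This is ≥ 0, so the triangle inequality holds for these points.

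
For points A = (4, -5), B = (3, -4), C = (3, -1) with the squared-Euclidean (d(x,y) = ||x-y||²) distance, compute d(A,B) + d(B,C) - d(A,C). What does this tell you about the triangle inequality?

d(A,B) = 1² + 1² = 2, d(B,C) = 0² + 3² = 9, d(A,C) = 1² + 4² = 17.
d(A,B) + d(B,C) - d(A,C) = 2 + 9 - 17 = 11 - 17 = -6. This is < 0, so the triangle inequality FAILS for these points (squared-Euclidean is not a metric).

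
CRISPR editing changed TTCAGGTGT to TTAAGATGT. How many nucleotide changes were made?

Differing positions: 3, 6. Hamming distance = 2.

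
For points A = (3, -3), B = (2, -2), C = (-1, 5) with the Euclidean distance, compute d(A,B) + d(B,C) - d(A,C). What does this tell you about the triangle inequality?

d(A,B) = √(1² + 1²) = √2 ≈ 1.4142, d(B,C) = √(3² + 7²) = √58 ≈ 7.6158, d(A,C) = √(4² + 8²) = √80 ≈ 8.9443.
d(A,B) + d(B,C) - d(A,C) = 1.4142 + 7.6158 - 8.9443 = 9.03 - 8.9443 = 0.0857 (to 4 decimal places). This is ≥ 0, so the triangle inequality holds for these points.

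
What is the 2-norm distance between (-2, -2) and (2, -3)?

(Σ|x_i - y_i|^2)^(1/2) = (|-2 - 2|^2 + |-2 - (-3)|^2)^(1/2)
= (4^2 + 1^2)^(1/2) = (16 + 1)^(1/2) = (17)^(1/2) ≈ 4.1231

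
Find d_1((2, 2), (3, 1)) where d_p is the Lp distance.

Σ|x_i - y_i| = |2 - 3| + |2 - 1| = 1 + 1 = 2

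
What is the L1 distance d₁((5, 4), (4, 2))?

Σ|x_i - y_i| = |5 - 4| + |4 - 2| = 1 + 2 = 3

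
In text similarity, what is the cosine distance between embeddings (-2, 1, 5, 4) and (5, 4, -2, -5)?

With u = (-2, 1, 5, 4), v = (5, 4, -2, -5):
u·v = (-2)·5 + 1·4 + 5·(-2) + 4·(-5) = (-10) + 4 + (-10) + (-20) = -36.
|u| = √((-2)² + 1² + 5² + 4²) = √46, |v| = √(5² + 4² + (-2)² + (-5)²) = √70, so |u||v| = √(46·70) = √3220.
cos θ = (u·v)/(|u||v|) = -36/√3220 ≈ -0.6344
Cosine distance = 1 - cos θ ≈ 1 - (-0.6344) = 1.6344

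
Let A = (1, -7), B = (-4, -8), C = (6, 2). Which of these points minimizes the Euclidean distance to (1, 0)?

Distances: d(A) = 7, d(B) ≈ 9.434, d(C) ≈ 5.3852. Nearest: C = (6, 2) with distance 5.3852.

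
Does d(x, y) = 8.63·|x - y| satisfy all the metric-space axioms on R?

Yes. Since |x - y| is a metric on R and 8.63 > 0, the positive scalar multiple 8.63·|x - y| is also a metric: scaling by a positive constant preserves non-negativity, identity (d=0 ⟺ |x-y|=0 ⟺ x=y), symmetry, and the triangle inequality.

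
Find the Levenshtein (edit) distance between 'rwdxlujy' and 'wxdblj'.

Let D[i][j] be the edit distance between the first i characters of 'rwdxlujy' and the first j characters of 'wxdblj', with D[i][0] = i, D[0][j] = j, and D[i][j] = D[i-1][j-1] if the characters match, else 1 + min(D[i-1][j], D[i][j-1], D[i-1][j-1]). Filling the table (rows: prefixes of 'rwdxlujy', columns: prefixes of 'wxdblj'):
     ε  w  x  d  b  l  j
  ε  0  1  2  3  4  5  6
  r  1  1  2  3  4  5  6
  w  2  1  2  3  4  5  6
  d  3  2  2  2  3  4  5
  x  4  3  2  3  3  4  5
  l  5  4  3  3  4  3  4
  u  6  5  4  4  4  4  4
  j  7  6  5  5  5  5  4
  y  8  7  6  6  6  6  5
The bottom-right entry gives D[8][6] = 5, so no sequence of fewer than 5 edits works. Backtracking through the table gives one optimal edit sequence (5 edits):
  rwdxlujy → wwdxlujy (sub r→w @1)
  wwdxlujy → wxdxlujy (sub w→x @2)
  wxdxlujy → wxdblujy (sub x→b @4)
  wxdblujy → wxdbljy (del u @6)
  wxdbljy → wxdblj (del y @7)
Edit distance = 5.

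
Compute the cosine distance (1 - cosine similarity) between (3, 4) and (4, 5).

With u = (3, 4), v = (4, 5):
u·v = 3·4 + 4·5 = 12 + 20 = 32.
|u| = √(3² + 4²) = √25, |v| = √(4² + 5²) = √41, so |u||v| = √(25·41) = √1025.
cos θ = (u·v)/(|u||v|) = 32/√1025 ≈ 0.9995
Cosine distance = 1 - cos θ ≈ 1 - 0.9995 = 0.0005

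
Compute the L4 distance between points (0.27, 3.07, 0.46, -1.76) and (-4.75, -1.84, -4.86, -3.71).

(Σ|x_i - y_i|^4)^(1/4) = (|0.27 - (-4.75)|^4 + |3.07 - (-1.84)|^4 + |0.46 - (-4.86)|^4 + |-1.76 - (-3.71)|^4)^(1/4)
= (5.02^4 + 4.91^4 + 5.32^4 + 1.95^4)^(1/4) ≈ (635.0602 + 581.2005 + 801.0258 + 14.459)^(1/4) = (2031.7455)^(1/4) ≈ 6.7138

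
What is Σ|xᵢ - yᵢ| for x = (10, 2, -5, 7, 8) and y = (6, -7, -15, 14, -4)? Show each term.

Σ|x_i - y_i| = |10 - 6| + |2 - (-7)| + |-5 - (-15)| + |7 - 14| + |8 - (-4)| = 4 + 9 + 10 + 7 + 12 = 42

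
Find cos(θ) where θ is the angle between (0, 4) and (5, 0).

With u = (0, 4), v = (5, 0):
u·v = 0·5 + 4·0 = 0 + 0 = 0.
|u| = √(0² + 4²) = √16, |v| = √(5² + 0²) = √25, so |u||v| = √(16·25) = √400 = 20.
cos θ = (u·v)/(|u||v|) = 0/20 = 0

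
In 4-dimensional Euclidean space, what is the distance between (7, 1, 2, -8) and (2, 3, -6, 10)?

√(Σ(x_i - y_i)²) = √((7 - 2)² + (1 - 3)² + (2 - (-6))² + (-8 - 10)²)
= √(5² + (-2)² + 8² + (-18)²) = √(25 + 4 + 64 + 324) = √417 ≈ 20.4206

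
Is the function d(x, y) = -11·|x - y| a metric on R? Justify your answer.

No. With c = -11 < 0, d fails non-negativity: d(3, 12) = -11·|3 - 12| = -11·9 = -99 < 0.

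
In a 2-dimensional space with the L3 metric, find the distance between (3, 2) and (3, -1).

(Σ|x_i - y_i|^3)^(1/3) = (|3 - 3|^3 + |2 - (-1)|^3)^(1/3)
= (0^3 + 3^3)^(1/3) = (0 + 27)^(1/3) = (27)^(1/3) = 3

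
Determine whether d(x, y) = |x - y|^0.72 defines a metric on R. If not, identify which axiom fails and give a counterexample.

Yes. With 0 < p = 0.72 ≤ 1, d(x,y) = |x-y|^0.72 is a metric on R. Non-negativity and symmetry are immediate; |x-y|^0.72 = 0 ⟺ |x-y| = 0 ⟺ x = y. For the triangle inequality, the function t ↦ t^0.72 is subadditive on [0,∞) when p ≤ 1, so |x-z|^0.72 ≤ (|x-y| + |y-z|)^0.72 ≤ |x-y|^0.72 + |y-z|^0.72.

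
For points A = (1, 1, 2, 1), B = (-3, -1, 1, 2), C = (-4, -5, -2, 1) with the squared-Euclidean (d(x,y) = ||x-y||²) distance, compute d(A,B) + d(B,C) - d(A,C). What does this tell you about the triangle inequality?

d(A,B) = 4² + 2² + 1² + 1² = 22, d(B,C) = 1² + 4² + 3² + 1² = 27, d(A,C) = 5² + 6² + 4² + 0² = 77.
d(A,B) + d(B,C) - d(A,C) = 22 + 27 - 77 = 49 - 77 = -28. This is < 0, so the triangle inequality FAILS for these points (squared-Euclidean is not a metric).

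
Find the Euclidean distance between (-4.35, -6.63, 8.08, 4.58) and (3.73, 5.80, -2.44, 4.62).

√(Σ(x_i - y_i)²) = √((-4.35 - 3.73)² + (-6.63 - 5.8)² + (8.08 - (-2.44))² + (4.58 - 4.62)²)
= √((-8.08)² + (-12.43)² + 10.52² + (-0.04)²) = √(65.2864 + 154.5049 + 110.6704 + 0.0016) = √330.4633 ≈ 18.1786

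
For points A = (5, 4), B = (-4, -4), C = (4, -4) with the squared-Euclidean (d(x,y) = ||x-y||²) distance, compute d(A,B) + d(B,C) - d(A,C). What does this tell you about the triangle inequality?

d(A,B) = 9² + 8² = 145, d(B,C) = 8² + 0² = 64, d(A,C) = 1² + 8² = 65.
d(A,B) + d(B,C) - d(A,C) = 145 + 64 - 65 = 209 - 65 = 144. This is ≥ 0, so the triangle inequality holds for these points.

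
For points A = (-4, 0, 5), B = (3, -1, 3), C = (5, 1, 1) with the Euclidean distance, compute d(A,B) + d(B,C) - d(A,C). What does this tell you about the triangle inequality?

d(A,B) = √(7² + 1² + 2²) = √54 ≈ 7.3485, d(B,C) = √(2² + 2² + 2²) = √12 ≈ 3.4641, d(A,C) = √(9² + 1² + 4²) = √98 ≈ 9.8995.
d(A,B) + d(B,C) - d(A,C) = 7.3485 + 3.4641 - 9.8995 = 10.8126 - 9.8995 = 0.9131 (to 4 decimal places). This is ≥ 0, so the triangle inequality holds for these points.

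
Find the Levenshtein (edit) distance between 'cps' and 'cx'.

Let D[i][j] be the edit distance between the first i characters of 'cps' and the first j characters of 'cx', with D[i][0] = i, D[0][j] = j, and D[i][j] = D[i-1][j-1] if the characters match, else 1 + min(D[i-1][j], D[i][j-1], D[i-1][j-1]). Filling the table (rows: prefixes of 'cps', columns: prefixes of 'cx'):
     ε  c  x
  ε  0  1  2
  c  1  0  1
  p  2  1  1
  s  3  2  2
The bottom-right entry gives D[3][2] = 2, so no sequence of fewer than 2 edits works. Backtracking through the table gives one optimal edit sequence (2 edits):
  cps → cs (del p @2)
  cs → cx (sub s→x @2)
Edit distance = 2.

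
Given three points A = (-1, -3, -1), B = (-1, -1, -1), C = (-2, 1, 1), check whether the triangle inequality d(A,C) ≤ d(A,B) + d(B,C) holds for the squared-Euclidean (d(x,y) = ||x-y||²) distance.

d(A,B) = 0² + 2² + 0² = 4, d(B,C) = 1² + 2² + 2² = 9, d(A,C) = 1² + 4² + 2² = 21.
d(A,C) = 21 > 4 + 9 = 13. Triangle inequality is VIOLATED. (Squared-Euclidean is not a metric — this is a counterexample.)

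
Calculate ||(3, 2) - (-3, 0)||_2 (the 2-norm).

(Σ|x_i - y_i|^2)^(1/2) = (|3 - (-3)|^2 + |2 - 0|^2)^(1/2)
= (6^2 + 2^2)^(1/2) = (36 + 4)^(1/2) = (40)^(1/2) ≈ 6.3246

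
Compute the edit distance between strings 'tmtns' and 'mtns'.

Let D[i][j] be the edit distance between the first i characters of 'tmtns' and the first j characters of 'mtns', with D[i][0] = i, D[0][j] = j, and D[i][j] = D[i-1][j-1] if the characters match, else 1 + min(D[i-1][j], D[i][j-1], D[i-1][j-1]). Filling the table (rows: prefixes of 'tmtns', columns: prefixes of 'mtns'):
     ε  m  t  n  s
  ε  0  1  2  3  4
  t  1  1  1  2  3
  m  2  1  2  2  3
  t  3  2  1  2  3
  n  4  3  2  1  2
  s  5  4  3  2  1
The bottom-right entry gives D[5][4] = 1, so no sequence of fewer than 1 edit works. Backtracking through the table gives one optimal edit sequence (1 edit):
  tmtns → mtns (del t @1)
Edit distance = 1.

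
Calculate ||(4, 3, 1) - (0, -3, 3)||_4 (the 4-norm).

(Σ|x_i - y_i|^4)^(1/4) = (|4 - 0|^4 + |3 - (-3)|^4 + |1 - 3|^4)^(1/4)
= (4^4 + 6^4 + 2^4)^(1/4) = (256 + 1296 + 16)^(1/4) = (1568)^(1/4) ≈ 6.2927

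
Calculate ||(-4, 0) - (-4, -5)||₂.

√(Σ(x_i - y_i)²) = √((-4 - (-4))² + (0 - (-5))²)
= √(0² + 5²) = √(0 + 25) = √25 = 5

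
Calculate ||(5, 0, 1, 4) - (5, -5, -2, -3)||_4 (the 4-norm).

(Σ|x_i - y_i|^4)^(1/4) = (|5 - 5|^4 + |0 - (-5)|^4 + |1 - (-2)|^4 + |4 - (-3)|^4)^(1/4)
= (0^4 + 5^4 + 3^4 + 7^4)^(1/4) = (0 + 625 + 81 + 2401)^(1/4) = (3107)^(1/4) ≈ 7.466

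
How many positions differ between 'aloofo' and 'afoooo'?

Differing positions: 2, 5. Hamming distance = 2.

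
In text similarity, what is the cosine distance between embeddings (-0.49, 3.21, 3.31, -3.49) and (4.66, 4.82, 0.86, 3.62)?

With u = (-0.49, 3.21, 3.31, -3.49), v = (4.66, 4.82, 0.86, 3.62):
u·v = (-0.49)·4.66 + 3.21·4.82 + 3.31·0.86 + (-3.49)·3.62 = (-2.2834) + 15.4722 + 2.8466 + (-12.6338) = 3.4016.
|u| = √((-0.49)² + 3.21² + 3.31² + (-3.49)²) = √(0.2401 + 10.3041 + 10.9561 + 12.1801) = √33.6804, |v| = √(4.66² + 4.82² + 0.86² + 3.62²) = √(21.7156 + 23.2324 + 0.7396 + 13.1044) = √58.792.
cos θ = (u·v)/(|u||v|) = 3.4016/(√33.6804·√58.792) ≈ 0.0764
Cosine distance = 1 - cos θ ≈ 1 - 0.0764 = 0.9236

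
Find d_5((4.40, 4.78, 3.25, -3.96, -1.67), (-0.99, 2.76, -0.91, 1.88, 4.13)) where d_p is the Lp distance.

(Σ|x_i - y_i|^5)^(1/5) = (|4.4 - (-0.99)|^5 + |4.78 - 2.76|^5 + |3.25 - (-0.91)|^5 + |-3.96 - 1.88|^5 + |-1.67 - 4.13|^5)^(1/5)
= (5.39^5 + 2.02^5 + 4.16^5 + 5.84^5 + 5.8^5)^(1/5) ≈ (4549.2921 + 33.6323 + 1245.8526 + 6793.041 + 6563.5677)^(1/5) = (19185.3857)^(1/5) ≈ 7.1878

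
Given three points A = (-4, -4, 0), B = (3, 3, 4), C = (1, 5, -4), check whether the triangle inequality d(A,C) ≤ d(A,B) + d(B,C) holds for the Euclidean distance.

d(A,B) = √(7² + 7² + 4²) = √114 ≈ 10.6771, d(B,C) = √(2² + 2² + 8²) = √72 ≈ 8.4853, d(A,C) = √(5² + 9² + 4²) = √122 ≈ 11.0454.
d(A,C) ≈ 11.0454 ≤ 10.6771 + 8.4853 = 19.1624. Triangle inequality is satisfied.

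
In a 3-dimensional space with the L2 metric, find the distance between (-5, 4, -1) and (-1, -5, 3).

(Σ|x_i - y_i|^2)^(1/2) = (|-5 - (-1)|^2 + |4 - (-5)|^2 + |-1 - 3|^2)^(1/2)
= (4^2 + 9^2 + 4^2)^(1/2) = (16 + 81 + 16)^(1/2) = (113)^(1/2) ≈ 10.6301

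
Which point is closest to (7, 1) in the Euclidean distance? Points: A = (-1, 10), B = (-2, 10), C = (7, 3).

Distances: d(A) ≈ 12.0416, d(B) ≈ 12.7279, d(C) = 2. Nearest: C = (7, 3) with distance 2.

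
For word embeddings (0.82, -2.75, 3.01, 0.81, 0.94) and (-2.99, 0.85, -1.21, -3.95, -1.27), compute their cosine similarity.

With u = (0.82, -2.75, 3.01, 0.81, 0.94), v = (-2.99, 0.85, -1.21, -3.95, -1.27):
u·v = 0.82·(-2.99) + (-2.75)·0.85 + 3.01·(-1.21) + 0.81·(-3.95) + 0.94·(-1.27) = (-2.4518) + (-2.3375) + (-3.6421) + (-3.1995) + (-1.1938) = -12.8247.
|u| = √(0.82² + (-2.75)² + 3.01² + 0.81² + 0.94²) = √(0.6724 + 7.5625 + 9.0601 + 0.6561 + 0.8836) = √18.8347, |v| = √((-2.99)² + 0.85² + (-1.21)² + (-3.95)² + (-1.27)²) = √(8.9401 + 0.7225 + 1.4641 + 15.6025 + 1.6129) = √28.3421.
cos θ = (u·v)/(|u||v|) = -12.8247/(√18.8347·√28.3421) ≈ -0.5551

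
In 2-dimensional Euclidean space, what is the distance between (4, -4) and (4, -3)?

√(Σ(x_i - y_i)²) = √((4 - 4)² + (-4 - (-3))²)
= √(0² + (-1)²) = √(0 + 1) = √1 = 1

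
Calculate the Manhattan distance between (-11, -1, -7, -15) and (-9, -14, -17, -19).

Σ|x_i - y_i| = |-11 - (-9)| + |-1 - (-14)| + |-7 - (-17)| + |-15 - (-19)| = 2 + 13 + 10 + 4 = 29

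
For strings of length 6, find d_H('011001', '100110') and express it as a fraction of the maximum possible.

Differing positions: 1, 2, 3, 4, 5, 6. Hamming distance = 6. The maximum possible Hamming distance for length-6 strings is 6, so d_H/6 = 6/6 = 1.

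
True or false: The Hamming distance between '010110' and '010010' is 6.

Differing positions: 4. Hamming distance = 1, so the claim that d_H = 6 is false.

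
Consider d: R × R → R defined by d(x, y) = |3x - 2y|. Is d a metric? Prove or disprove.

No. d fails symmetry: d(4, 9) = |3·4 - 2·9| = |-6| = 6, but d(9, 4) = |3·9 - 2·4| = |19| = 19. Since 6 ≠ 19, d(x,y) ≠ d(y,x) in general.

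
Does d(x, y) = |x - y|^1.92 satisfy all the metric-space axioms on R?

No. d(x,y) = |x-y|^1.92 fails the triangle inequality since p = 1.92 > 1. Counterexample: x = -5, y = 7, z = 10. d(x,z) = |-5 - 10|^1.92 = 15^1.92 ≈ 181.1737, but d(x,y) + d(y,z) = 12^1.92 + 3^1.92 ≈ 118.0397 + 8.2428 = 126.2825. Since 181.1737 > 126.2825, the triangle inequality is violated.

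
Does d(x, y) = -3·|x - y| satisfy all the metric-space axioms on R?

No. With c = -3 < 0, d fails non-negativity: d(1, 3) = -3·|1 - 3| = -3·2 = -6 < 0.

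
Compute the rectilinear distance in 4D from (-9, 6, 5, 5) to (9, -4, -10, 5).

Σ|x_i - y_i| = |-9 - 9| + |6 - (-4)| + |5 - (-10)| + |5 - 5| = 18 + 10 + 15 + 0 = 43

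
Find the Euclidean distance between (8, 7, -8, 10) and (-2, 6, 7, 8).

√(Σ(x_i - y_i)²) = √((8 - (-2))² + (7 - 6)² + (-8 - 7)² + (10 - 8)²)
= √(10² + 1² + (-15)² + 2²) = √(100 + 1 + 225 + 4) = √330 ≈ 18.1659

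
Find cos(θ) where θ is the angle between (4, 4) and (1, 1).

With u = (4, 4), v = (1, 1):
u·v = 4·1 + 4·1 = 4 + 4 = 8.
|u| = √(4² + 4²) = √32, |v| = √(1² + 1²) = √2, so |u||v| = √(32·2) = √64 = 8.
cos θ = (u·v)/(|u||v|) = 8/8 = 1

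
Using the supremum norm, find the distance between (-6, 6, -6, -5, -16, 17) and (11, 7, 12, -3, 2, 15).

max(|x_i - y_i|) = max(|-6 - 11|, |6 - 7|, |-6 - 12|, |-5 - (-3)|, |-16 - 2|, |17 - 15|) = max(17, 1, 18, 2, 18, 2) = 18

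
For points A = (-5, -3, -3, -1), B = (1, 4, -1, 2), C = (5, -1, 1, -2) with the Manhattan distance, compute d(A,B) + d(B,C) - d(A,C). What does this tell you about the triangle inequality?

d(A,B) = 6 + 7 + 2 + 3 = 18, d(B,C) = 4 + 5 + 2 + 4 = 15, d(A,C) = 10 + 2 + 4 + 1 = 17.
d(A,B) + d(B,C) - d(A,C) = 18 + 15 - 17 = 33 - 17 = 16. This is ≥ 0, so the triangle inequality holds for these points.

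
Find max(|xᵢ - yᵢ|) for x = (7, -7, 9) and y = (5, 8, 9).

max(|x_i - y_i|) = max(|7 - 5|, |-7 - 8|, |9 - 9|) = max(2, 15, 0) = 15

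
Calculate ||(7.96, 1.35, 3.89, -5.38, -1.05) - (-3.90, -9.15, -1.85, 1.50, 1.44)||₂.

√(Σ(x_i - y_i)²) = √((7.96 - (-3.9))² + (1.35 - (-9.15))² + (3.89 - (-1.85))² + (-5.38 - 1.5)² + (-1.05 - 1.44)²)
= √(11.86² + 10.5² + 5.74² + (-6.88)² + (-2.49)²) = √(140.6596 + 110.25 + 32.9476 + 47.3344 + 6.2001) = √337.3917 ≈ 18.3682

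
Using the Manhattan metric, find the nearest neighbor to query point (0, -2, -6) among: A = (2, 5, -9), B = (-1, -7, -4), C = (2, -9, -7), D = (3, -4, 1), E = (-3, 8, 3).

Distances: d(A) = 12, d(B) = 8, d(C) = 10, d(D) = 12, d(E) = 22. Nearest: B = (-1, -7, -4) with distance 8.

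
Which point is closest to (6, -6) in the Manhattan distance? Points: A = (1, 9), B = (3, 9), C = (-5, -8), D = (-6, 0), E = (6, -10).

Distances: d(A) = 20, d(B) = 18, d(C) = 13, d(D) = 18, d(E) = 4. Nearest: E = (6, -10) with distance 4.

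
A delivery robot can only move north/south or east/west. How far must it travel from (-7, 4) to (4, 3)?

Σ|x_i - y_i| = |-7 - 4| + |4 - 3| = 11 + 1 = 12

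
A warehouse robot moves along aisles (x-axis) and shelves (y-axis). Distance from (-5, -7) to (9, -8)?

Σ|x_i - y_i| = |-5 - 9| + |-7 - (-8)| = 14 + 1 = 15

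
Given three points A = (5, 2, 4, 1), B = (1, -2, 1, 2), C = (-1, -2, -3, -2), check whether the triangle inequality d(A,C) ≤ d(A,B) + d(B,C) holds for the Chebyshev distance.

d(A,B) = max(4, 4, 3, 1) = 4, d(B,C) = max(2, 0, 4, 4) = 4, d(A,C) = max(6, 4, 7, 3) = 7.
d(A,C) = 7 ≤ 4 + 4 = 8. Triangle inequality is satisfied.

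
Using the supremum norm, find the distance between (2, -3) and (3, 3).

max(|x_i - y_i|) = max(|2 - 3|, |-3 - 3|) = max(1, 6) = 6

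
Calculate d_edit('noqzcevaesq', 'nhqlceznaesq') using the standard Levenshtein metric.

Let D[i][j] be the edit distance between the first i characters of 'noqzcevaesq' and the first j characters of 'nhqlceznaesq', with D[i][0] = i, D[0][j] = j, and D[i][j] = D[i-1][j-1] if the characters match, else 1 + min(D[i-1][j], D[i][j-1], D[i-1][j-1]). Filling the table (rows: prefixes of 'noqzcevaesq', columns: prefixes of 'nhqlceznaesq'):
     ε  n  h  q  l  c  e  z  n  a  e  s  q
  ε  0  1  2  3  4  5  6  7  8  9 10 11 12
  n  1  0  1  2  3  4  5  6  7  8  9 10 11
  o  2  1  1  2  3  4  5  6  7  8  9 10 11
  q  3  2  2  1  2  3  4  5  6  7  8  9 10
  z  4  3  3  2  2  3  4  4  5  6  7  8  9
  c  5  4  4  3  3  2  3  4  5  6  7  8  9
  e  6  5  5  4  4  3  2  3  4  5  6  7  8
  v  7  6  6  5  5  4  3  3  4  5  6  7  8
  a  8  7  7  6  6  5  4  4  4  4  5  6  7
  e  9  8  8  7  7  6  5  5  5  5  4  5  6
  s 10  9  9  8  8  7  6  6  6  6  5  4  5
  q 11 10 10  9  9  8  7  7  7  7  6  5  4
The bottom-right entry gives D[11][12] = 4, so no sequence of fewer than 4 edits works. Backtracking through the table gives one optimal edit sequence (4 edits):
  noqzcevaesq → nhqzcevaesq (sub o→h @2)
  nhqzcevaesq → nhqlcevaesq (sub z→l @4)
  nhqlcevaesq → nhqlcezvaesq (ins z @7)
  nhqlcezvaesq → nhqlceznaesq (sub v→n @8)
Edit distance = 4.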